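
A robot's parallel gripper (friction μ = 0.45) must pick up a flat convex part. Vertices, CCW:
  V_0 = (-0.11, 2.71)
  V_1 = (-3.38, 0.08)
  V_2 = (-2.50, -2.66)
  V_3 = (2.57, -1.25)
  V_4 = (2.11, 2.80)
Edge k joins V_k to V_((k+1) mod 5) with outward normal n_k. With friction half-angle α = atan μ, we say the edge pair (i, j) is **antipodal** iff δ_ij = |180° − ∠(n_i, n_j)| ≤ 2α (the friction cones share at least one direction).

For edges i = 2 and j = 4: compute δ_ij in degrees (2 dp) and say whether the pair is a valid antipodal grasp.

δ = 13.22°, valid

α = atan 0.45 = 24.23°;  2α = 48.46°
edge 2: e_2 = (+5.07, +1.41);  n_2 = (+0.2679, -0.9634)
edge 4: e_4 = (-2.22, -0.09);  n_4 = (-0.0405, +0.9992)
∠(n_2, n_4) = 166.78°
δ = |180° − 166.78°| = 13.22°
13.22° ≤ 2α = 48.46°  →  valid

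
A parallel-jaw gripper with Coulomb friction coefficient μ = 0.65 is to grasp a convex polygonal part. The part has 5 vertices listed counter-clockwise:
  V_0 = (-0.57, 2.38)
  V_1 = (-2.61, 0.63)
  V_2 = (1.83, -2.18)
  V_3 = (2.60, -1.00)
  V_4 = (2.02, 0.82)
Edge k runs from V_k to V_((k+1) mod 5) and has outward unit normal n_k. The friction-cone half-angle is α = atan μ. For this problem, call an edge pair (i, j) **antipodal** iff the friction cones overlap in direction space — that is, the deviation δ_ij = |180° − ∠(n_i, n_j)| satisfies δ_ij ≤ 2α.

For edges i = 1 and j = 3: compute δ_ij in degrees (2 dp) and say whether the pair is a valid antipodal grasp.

δ = 39.99°, valid

α = atan 0.65 = 33.02°;  2α = 66.05°
edge 1: e_1 = (+4.44, -2.81);  n_1 = (-0.5348, -0.8450)
edge 3: e_3 = (-0.58, +1.82);  n_3 = (+0.9528, +0.3036)
∠(n_1, n_3) = 140.01°
δ = |180° − 140.01°| = 39.99°
39.99° ≤ 2α = 66.05°  →  valid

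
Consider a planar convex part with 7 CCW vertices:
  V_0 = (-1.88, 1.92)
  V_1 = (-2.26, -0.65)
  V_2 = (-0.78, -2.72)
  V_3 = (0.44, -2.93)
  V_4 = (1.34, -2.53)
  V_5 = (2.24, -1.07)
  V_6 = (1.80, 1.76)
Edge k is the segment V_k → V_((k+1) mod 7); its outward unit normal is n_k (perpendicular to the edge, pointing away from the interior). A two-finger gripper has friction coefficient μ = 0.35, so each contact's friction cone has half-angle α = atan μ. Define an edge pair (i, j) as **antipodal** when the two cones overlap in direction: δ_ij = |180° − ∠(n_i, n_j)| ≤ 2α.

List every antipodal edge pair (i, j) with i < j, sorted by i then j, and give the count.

α = atan 0.35 = 19.29°;  2α = 38.58°
n_0 = (-0.9892, +0.1463)
n_1 = (-0.8135, -0.5816)
n_2 = (-0.1696, -0.9855)
n_3 = (+0.4061, -0.9138)
n_4 = (+0.8513, -0.5247)
n_5 = (+0.9881, +0.1536)
n_6 = (+0.0434, +0.9991)
  (0,1): δ = 136.03°  ·
  (0,2): δ = 91.36°  ·
  (0,3): δ = 57.63°  ·
  (0,4): δ = 23.24°  ✓
  (0,5): δ = 17.25°  ✓
  (0,6): δ = 95.92°  ·
  (1,2): δ = 135.33°  ·
  (1,3): δ = 101.60°  ·
  (1,4): δ = 67.22°  ·
  (1,5): δ = 26.73°  ✓
  (1,6): δ = 51.95°  ·
  (2,3): δ = 146.27°  ·
  (2,4): δ = 111.88°  ·
  (2,5): δ = 71.40°  ·
  (2,6): δ = 7.28°  ✓
  (3,4): δ = 145.61°  ·
  (3,5): δ = 105.13°  ·
  (3,6): δ = 26.45°  ✓
  (4,5): δ = 139.51°  ·
  (4,6): δ = 60.84°  ·
  (5,6): δ = 101.33°  ·
antipodal pairs: 5

count = 5; pairs: (0,4), (0,5), (1,5), (2,6), (3,6)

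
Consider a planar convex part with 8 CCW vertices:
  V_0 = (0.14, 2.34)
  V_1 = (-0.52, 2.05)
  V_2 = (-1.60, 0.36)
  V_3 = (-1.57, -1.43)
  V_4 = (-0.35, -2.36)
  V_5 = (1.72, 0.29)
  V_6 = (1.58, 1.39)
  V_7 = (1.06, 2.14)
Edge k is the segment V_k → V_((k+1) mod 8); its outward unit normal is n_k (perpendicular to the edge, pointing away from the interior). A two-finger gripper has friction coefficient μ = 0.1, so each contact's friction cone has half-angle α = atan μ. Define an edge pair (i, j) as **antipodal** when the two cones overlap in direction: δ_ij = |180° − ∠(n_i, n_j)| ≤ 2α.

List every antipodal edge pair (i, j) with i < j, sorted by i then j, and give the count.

α = atan 0.1 = 5.71°;  2α = 11.42°
n_0 = (-0.4023, +0.9155)
n_1 = (-0.8426, +0.5385)
n_2 = (-0.9999, -0.0168)
n_3 = (-0.6062, -0.7953)
n_4 = (+0.7881, -0.6156)
n_5 = (+0.9920, +0.1263)
n_6 = (+0.8218, +0.5698)
n_7 = (+0.2124, +0.9772)
  (0,1): δ = 146.30°  ·
  (0,2): δ = 112.76°  ·
  (0,3): δ = 61.04°  ·
  (0,4): δ = 28.29°  ·
  (0,5): δ = 73.53°  ·
  (0,6): δ = 101.01°  ·
  (0,7): δ = 144.01°  ·
  (1,2): δ = 146.46°  ·
  (1,3): δ = 94.74°  ·
  (1,4): δ = 5.41°  ✓
  (1,5): δ = 39.83°  ·
  (1,6): δ = 67.32°  ·
  (1,7): δ = 110.32°  ·
  (2,3): δ = 128.28°  ·
  (2,4): δ = 38.95°  ·
  (2,5): δ = 6.29°  ✓
  (2,6): δ = 33.77°  ·
  (2,7): δ = 76.78°  ·
  (3,4): δ = 90.68°  ·
  (3,5): δ = 45.43°  ·
  (3,6): δ = 17.95°  ·
  (3,7): δ = 25.05°  ·
  (4,5): δ = 134.75°  ·
  (4,6): δ = 107.27°  ·
  (4,7): δ = 64.27°  ·
  (5,6): δ = 152.52°  ·
  (5,7): δ = 109.52°  ·
  (6,7): δ = 137.00°  ·
antipodal pairs: 2

count = 2; pairs: (1,4), (2,5)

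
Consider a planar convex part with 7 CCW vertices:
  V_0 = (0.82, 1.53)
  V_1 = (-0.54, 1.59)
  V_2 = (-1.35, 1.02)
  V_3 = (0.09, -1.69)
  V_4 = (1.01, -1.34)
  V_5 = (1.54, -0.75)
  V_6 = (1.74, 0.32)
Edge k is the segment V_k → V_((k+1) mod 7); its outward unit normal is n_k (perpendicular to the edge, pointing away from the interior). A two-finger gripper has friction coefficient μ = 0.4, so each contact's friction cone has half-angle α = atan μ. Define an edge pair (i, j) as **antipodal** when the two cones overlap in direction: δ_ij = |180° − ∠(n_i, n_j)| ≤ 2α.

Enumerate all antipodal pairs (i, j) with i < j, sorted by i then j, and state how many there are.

α = atan 0.4 = 21.80°;  2α = 43.60°
n_0 = (+0.0441, +0.9990)
n_1 = (-0.5755, +0.8178)
n_2 = (-0.8831, -0.4692)
n_3 = (+0.3556, -0.9346)
n_4 = (+0.7439, -0.6683)
n_5 = (+0.9830, -0.1837)
n_6 = (+0.7960, +0.6053)
  (0,1): δ = 142.34°  ·
  (0,2): δ = 59.49°  ·
  (0,3): δ = 23.35°  ✓
  (0,4): δ = 50.59°  ·
  (0,5): δ = 81.94°  ·
  (0,6): δ = 129.77°  ·
  (1,2): δ = 97.15°  ·
  (1,3): δ = 14.31°  ✓
  (1,4): δ = 12.93°  ✓
  (1,5): δ = 44.28°  ·
  (1,6): δ = 92.11°  ·
  (2,3): δ = 97.16°  ·
  (2,4): δ = 69.92°  ·
  (2,5): δ = 38.57°  ✓
  (2,6): δ = 9.26°  ✓
  (3,4): δ = 152.76°  ·
  (3,5): δ = 121.42°  ·
  (3,6): δ = 73.58°  ·
  (4,5): δ = 148.65°  ·
  (4,6): δ = 100.82°  ·
  (5,6): δ = 132.17°  ·
antipodal pairs: 5

count = 5; pairs: (0,3), (1,3), (1,4), (2,5), (2,6)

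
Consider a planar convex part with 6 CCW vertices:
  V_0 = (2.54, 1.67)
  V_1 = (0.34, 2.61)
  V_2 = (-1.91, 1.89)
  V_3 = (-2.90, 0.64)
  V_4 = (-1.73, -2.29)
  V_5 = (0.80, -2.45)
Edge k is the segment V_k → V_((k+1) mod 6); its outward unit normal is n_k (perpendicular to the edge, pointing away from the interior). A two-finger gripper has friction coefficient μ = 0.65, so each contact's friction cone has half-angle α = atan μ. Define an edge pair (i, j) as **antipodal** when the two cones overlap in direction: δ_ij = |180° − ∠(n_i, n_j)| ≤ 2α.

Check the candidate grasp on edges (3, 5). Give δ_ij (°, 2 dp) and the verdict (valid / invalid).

α = atan 0.65 = 33.02°;  2α = 66.05°
edge 3: e_3 = (+1.17, -2.93);  n_3 = (-0.9287, -0.3708)
edge 5: e_5 = (+1.74, +4.12);  n_5 = (+0.9212, -0.3891)
∠(n_3, n_5) = 135.34°
δ = |180° − 135.34°| = 44.66°
44.66° ≤ 2α = 66.05°  →  valid

δ = 44.66°, valid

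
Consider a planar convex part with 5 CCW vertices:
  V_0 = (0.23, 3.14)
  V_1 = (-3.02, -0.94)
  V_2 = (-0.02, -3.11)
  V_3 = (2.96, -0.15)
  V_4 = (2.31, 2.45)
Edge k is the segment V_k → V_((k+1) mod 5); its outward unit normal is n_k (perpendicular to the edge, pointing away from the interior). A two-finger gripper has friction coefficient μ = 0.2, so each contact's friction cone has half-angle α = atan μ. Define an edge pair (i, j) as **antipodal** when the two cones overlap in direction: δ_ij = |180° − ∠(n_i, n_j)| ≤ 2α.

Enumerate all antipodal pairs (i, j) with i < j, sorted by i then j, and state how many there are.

α = atan 0.2 = 11.31°;  2α = 22.62°
n_0 = (-0.7822, +0.6231)
n_1 = (-0.5861, -0.8103)
n_2 = (+0.7047, -0.7095)
n_3 = (+0.9701, +0.2425)
n_4 = (+0.3149, +0.9491)
  (0,1): δ = 87.34°  ·
  (0,2): δ = 6.65°  ✓
  (0,3): δ = 52.58°  ·
  (0,4): δ = 110.19°  ·
  (1,2): δ = 99.31°  ·
  (1,3): δ = 40.08°  ·
  (1,4): δ = 17.53°  ✓
  (2,3): δ = 120.77°  ·
  (2,4): δ = 63.16°  ·
  (3,4): δ = 122.39°  ·
antipodal pairs: 2

count = 2; pairs: (0,2), (1,4)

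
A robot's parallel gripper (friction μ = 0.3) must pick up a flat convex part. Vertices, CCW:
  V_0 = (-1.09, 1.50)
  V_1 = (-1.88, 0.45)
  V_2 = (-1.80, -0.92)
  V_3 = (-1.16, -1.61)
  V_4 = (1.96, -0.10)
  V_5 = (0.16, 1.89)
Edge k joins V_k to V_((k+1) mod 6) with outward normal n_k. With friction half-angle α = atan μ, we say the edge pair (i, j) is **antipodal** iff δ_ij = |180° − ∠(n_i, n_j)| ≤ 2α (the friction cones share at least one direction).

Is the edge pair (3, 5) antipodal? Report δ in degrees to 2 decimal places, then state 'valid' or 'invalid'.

δ = 8.50°, valid

α = atan 0.3 = 16.70°;  2α = 33.40°
edge 3: e_3 = (+3.12, +1.51);  n_3 = (+0.4356, -0.9001)
edge 5: e_5 = (-1.25, -0.39);  n_5 = (-0.2978, +0.9546)
∠(n_3, n_5) = 171.50°
δ = |180° − 171.50°| = 8.50°
8.50° ≤ 2α = 33.40°  →  valid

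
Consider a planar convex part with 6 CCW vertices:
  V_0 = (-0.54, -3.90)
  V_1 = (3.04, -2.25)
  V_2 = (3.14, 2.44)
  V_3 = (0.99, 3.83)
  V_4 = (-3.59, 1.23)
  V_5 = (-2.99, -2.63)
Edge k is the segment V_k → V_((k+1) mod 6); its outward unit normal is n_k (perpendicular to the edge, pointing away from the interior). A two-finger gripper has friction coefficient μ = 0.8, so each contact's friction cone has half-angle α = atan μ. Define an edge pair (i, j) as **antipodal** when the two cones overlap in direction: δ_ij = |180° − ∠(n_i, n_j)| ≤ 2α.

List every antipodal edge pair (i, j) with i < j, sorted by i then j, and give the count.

count = 9; pairs: (0,2), (0,3), (0,4), (1,3), (1,4), (1,5), (2,4), (2,5), (3,5)

α = atan 0.8 = 38.66°;  2α = 77.32°
n_0 = (+0.4186, -0.9082)
n_1 = (+0.9998, -0.0213)
n_2 = (+0.5429, +0.8398)
n_3 = (-0.4937, +0.8696)
n_4 = (-0.9881, -0.1536)
n_5 = (-0.4602, -0.8878)
  (0,1): δ = 115.97°  ·
  (0,2): δ = 57.63°  ✓
  (0,3): δ = 4.84°  ✓
  (0,4): δ = 74.09°  ✓
  (0,5): δ = 127.85°  ·
  (1,2): δ = 121.66°  ·
  (1,3): δ = 59.20°  ✓
  (1,4): δ = 10.06°  ✓
  (1,5): δ = 63.82°  ✓
  (2,3): δ = 117.53°  ·
  (2,4): δ = 48.28°  ✓
  (2,5): δ = 5.48°  ✓
  (3,4): δ = 110.75°  ·
  (3,5): δ = 56.98°  ✓
  (4,5): δ = 126.24°  ·
antipodal pairs: 9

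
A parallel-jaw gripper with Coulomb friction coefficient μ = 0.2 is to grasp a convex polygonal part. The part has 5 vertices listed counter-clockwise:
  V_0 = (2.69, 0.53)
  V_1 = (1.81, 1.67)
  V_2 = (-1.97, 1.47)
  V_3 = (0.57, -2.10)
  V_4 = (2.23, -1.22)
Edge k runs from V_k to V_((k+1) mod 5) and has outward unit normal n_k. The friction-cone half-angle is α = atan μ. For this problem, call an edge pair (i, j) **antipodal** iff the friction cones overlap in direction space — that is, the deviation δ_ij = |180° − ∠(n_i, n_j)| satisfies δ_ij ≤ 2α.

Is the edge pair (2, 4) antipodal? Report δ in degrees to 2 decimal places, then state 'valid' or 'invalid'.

δ = 50.16°, invalid

α = atan 0.2 = 11.31°;  2α = 22.62°
edge 2: e_2 = (+2.54, -3.57);  n_2 = (-0.8148, -0.5797)
edge 4: e_4 = (+0.46, +1.75);  n_4 = (+0.9671, -0.2542)
∠(n_2, n_4) = 129.84°
δ = |180° − 129.84°| = 50.16°
50.16° > 2α = 22.62°  →  invalid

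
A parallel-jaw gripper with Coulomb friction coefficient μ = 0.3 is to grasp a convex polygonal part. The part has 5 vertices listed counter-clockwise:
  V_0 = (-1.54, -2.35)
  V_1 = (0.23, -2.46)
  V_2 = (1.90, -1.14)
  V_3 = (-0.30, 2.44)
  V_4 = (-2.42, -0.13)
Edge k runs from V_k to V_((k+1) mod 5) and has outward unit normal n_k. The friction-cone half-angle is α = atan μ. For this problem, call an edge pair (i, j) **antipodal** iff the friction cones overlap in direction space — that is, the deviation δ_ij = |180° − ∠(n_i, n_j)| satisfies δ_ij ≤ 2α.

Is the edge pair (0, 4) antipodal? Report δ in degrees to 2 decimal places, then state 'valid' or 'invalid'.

α = atan 0.3 = 16.70°;  2α = 33.40°
edge 0: e_0 = (+1.77, -0.11);  n_0 = (-0.0620, -0.9981)
edge 4: e_4 = (+0.88, -2.22);  n_4 = (-0.9296, -0.3685)
∠(n_0, n_4) = 64.82°
δ = |180° − 64.82°| = 115.18°
115.18° > 2α = 33.40°  →  invalid

δ = 115.18°, invalid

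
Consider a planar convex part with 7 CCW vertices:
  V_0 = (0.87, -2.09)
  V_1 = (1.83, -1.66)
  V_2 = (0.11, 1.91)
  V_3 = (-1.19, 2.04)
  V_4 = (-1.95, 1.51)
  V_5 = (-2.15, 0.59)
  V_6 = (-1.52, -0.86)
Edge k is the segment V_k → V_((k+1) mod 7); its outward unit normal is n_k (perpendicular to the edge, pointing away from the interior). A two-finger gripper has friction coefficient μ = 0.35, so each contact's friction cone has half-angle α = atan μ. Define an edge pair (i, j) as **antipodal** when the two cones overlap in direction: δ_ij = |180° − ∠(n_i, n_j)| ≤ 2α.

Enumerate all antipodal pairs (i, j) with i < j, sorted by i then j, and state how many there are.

α = atan 0.35 = 19.29°;  2α = 38.58°
n_0 = (+0.4088, -0.9126)
n_1 = (+0.9009, +0.4340)
n_2 = (+0.0995, +0.9950)
n_3 = (-0.5720, +0.8202)
n_4 = (-0.9772, +0.2124)
n_5 = (-0.9172, -0.3985)
n_6 = (-0.4576, -0.8892)
  (0,1): δ = 88.40°  ·
  (0,2): δ = 29.84°  ✓
  (0,3): δ = 10.76°  ✓
  (0,4): δ = 53.61°  ·
  (0,5): δ = 89.36°  ·
  (0,6): δ = 128.64°  ·
  (1,2): δ = 121.44°  ·
  (1,3): δ = 80.83°  ·
  (1,4): δ = 37.99°  ✓
  (1,5): δ = 2.24°  ✓
  (1,6): δ = 37.04°  ✓
  (2,3): δ = 139.40°  ·
  (2,4): δ = 96.55°  ·
  (2,5): δ = 60.81°  ·
  (2,6): δ = 21.52°  ✓
  (3,4): δ = 137.16°  ·
  (3,5): δ = 101.41°  ·
  (3,6): δ = 62.12°  ·
  (4,5): δ = 144.25°  ·
  (4,6): δ = 104.97°  ·
  (5,6): δ = 140.72°  ·
antipodal pairs: 6

count = 6; pairs: (0,2), (0,3), (1,4), (1,5), (1,6), (2,6)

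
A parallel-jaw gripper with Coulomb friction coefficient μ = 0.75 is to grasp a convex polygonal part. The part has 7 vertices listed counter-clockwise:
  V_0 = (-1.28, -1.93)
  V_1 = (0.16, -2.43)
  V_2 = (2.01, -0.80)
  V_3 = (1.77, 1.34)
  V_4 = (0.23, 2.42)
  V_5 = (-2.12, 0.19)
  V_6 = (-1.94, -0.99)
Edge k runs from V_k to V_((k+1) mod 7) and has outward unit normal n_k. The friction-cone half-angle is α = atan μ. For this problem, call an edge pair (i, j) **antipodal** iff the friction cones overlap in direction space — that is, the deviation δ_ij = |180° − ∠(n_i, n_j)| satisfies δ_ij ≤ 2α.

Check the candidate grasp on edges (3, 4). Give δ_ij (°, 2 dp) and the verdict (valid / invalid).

α = atan 0.75 = 36.87°;  2α = 73.74°
edge 3: e_3 = (-1.54, +1.08);  n_3 = (+0.5742, +0.8187)
edge 4: e_4 = (-2.35, -2.23);  n_4 = (-0.6883, +0.7254)
∠(n_3, n_4) = 78.54°
δ = |180° − 78.54°| = 101.46°
101.46° > 2α = 73.74°  →  invalid

δ = 101.46°, invalid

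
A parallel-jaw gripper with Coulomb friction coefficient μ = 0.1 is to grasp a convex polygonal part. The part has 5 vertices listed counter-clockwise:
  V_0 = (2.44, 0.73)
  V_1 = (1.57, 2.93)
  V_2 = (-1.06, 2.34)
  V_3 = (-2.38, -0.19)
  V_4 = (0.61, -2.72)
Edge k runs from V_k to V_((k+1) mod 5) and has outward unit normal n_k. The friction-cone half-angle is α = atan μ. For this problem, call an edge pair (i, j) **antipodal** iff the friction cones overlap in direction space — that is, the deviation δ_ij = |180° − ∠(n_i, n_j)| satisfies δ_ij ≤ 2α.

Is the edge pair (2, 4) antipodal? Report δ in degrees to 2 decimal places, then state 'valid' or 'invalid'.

α = atan 0.1 = 5.71°;  2α = 11.42°
edge 2: e_2 = (-1.32, -2.53);  n_2 = (-0.8866, +0.4626)
edge 4: e_4 = (+1.83, +3.45);  n_4 = (+0.8834, -0.4686)
∠(n_2, n_4) = 179.61°
δ = |180° − 179.61°| = 0.39°
0.39° ≤ 2α = 11.42°  →  valid

δ = 0.39°, valid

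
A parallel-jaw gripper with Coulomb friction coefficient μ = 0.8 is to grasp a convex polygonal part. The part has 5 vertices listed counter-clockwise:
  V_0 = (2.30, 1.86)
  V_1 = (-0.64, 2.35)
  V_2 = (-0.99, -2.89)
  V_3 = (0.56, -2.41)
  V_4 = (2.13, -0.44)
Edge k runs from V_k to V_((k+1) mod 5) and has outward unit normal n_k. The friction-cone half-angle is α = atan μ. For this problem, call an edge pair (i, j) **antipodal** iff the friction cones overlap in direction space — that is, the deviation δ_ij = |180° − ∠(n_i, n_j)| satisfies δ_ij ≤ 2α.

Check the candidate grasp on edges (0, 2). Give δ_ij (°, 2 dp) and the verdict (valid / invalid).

α = atan 0.8 = 38.66°;  2α = 77.32°
edge 0: e_0 = (-2.94, +0.49);  n_0 = (+0.1644, +0.9864)
edge 2: e_2 = (+1.55, +0.48);  n_2 = (+0.2958, -0.9552)
∠(n_0, n_2) = 153.33°
δ = |180° − 153.33°| = 26.67°
26.67° ≤ 2α = 77.32°  →  valid

δ = 26.67°, valid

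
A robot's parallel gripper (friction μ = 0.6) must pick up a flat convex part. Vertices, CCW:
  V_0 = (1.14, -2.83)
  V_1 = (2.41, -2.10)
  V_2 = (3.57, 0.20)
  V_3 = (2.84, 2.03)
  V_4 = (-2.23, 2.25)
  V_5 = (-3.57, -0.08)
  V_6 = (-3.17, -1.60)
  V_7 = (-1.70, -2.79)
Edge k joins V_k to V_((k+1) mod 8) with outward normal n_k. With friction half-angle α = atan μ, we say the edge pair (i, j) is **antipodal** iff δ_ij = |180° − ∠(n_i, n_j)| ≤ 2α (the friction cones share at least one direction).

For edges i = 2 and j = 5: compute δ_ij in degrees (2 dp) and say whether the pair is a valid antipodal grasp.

δ = 7.00°, valid

α = atan 0.6 = 30.96°;  2α = 61.93°
edge 2: e_2 = (-0.73, +1.83);  n_2 = (+0.9288, +0.3705)
edge 5: e_5 = (+0.40, -1.52);  n_5 = (-0.9671, -0.2545)
∠(n_2, n_5) = 173.00°
δ = |180° − 173.00°| = 7.00°
7.00° ≤ 2α = 61.93°  →  valid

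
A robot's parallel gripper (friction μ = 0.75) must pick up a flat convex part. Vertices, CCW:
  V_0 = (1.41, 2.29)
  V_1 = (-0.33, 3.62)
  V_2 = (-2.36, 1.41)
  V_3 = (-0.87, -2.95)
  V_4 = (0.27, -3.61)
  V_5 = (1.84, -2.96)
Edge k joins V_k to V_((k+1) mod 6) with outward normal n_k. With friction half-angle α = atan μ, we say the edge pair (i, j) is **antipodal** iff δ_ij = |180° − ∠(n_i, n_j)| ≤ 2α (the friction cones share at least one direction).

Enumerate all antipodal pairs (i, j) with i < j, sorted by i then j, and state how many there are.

count = 7; pairs: (0,2), (0,3), (0,4), (1,4), (1,5), (2,5), (3,5)

α = atan 0.75 = 36.87°;  2α = 73.74°
n_0 = (+0.6073, +0.7945)
n_1 = (-0.7365, +0.6765)
n_2 = (-0.9463, -0.3234)
n_3 = (-0.5010, -0.8654)
n_4 = (+0.3825, -0.9239)
n_5 = (+0.9967, +0.0816)
  (0,1): δ = 95.18°  ·
  (0,2): δ = 33.74°  ✓
  (0,3): δ = 7.32°  ✓
  (0,4): δ = 59.88°  ✓
  (0,5): δ = 132.08°  ·
  (1,2): δ = 118.56°  ·
  (1,3): δ = 77.50°  ·
  (1,4): δ = 24.94°  ✓
  (1,5): δ = 47.25°  ✓
  (2,3): δ = 138.94°  ·
  (2,4): δ = 86.38°  ·
  (2,5): δ = 14.19°  ✓
  (3,4): δ = 127.44°  ·
  (3,5): δ = 55.25°  ✓
  (4,5): δ = 107.81°  ·
antipodal pairs: 7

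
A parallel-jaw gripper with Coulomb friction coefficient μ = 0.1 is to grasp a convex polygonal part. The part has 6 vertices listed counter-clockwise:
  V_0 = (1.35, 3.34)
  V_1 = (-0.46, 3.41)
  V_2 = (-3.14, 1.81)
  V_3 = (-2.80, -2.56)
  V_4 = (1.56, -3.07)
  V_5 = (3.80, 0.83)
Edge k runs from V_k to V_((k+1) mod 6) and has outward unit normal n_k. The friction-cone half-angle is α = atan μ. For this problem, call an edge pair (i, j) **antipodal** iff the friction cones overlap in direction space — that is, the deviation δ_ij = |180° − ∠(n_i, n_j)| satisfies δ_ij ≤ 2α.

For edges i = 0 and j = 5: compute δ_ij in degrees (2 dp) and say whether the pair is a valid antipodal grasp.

α = atan 0.1 = 5.71°;  2α = 11.42°
edge 0: e_0 = (-1.81, +0.07);  n_0 = (+0.0386, +0.9993)
edge 5: e_5 = (-2.45, +2.51);  n_5 = (+0.7156, +0.6985)
∠(n_0, n_5) = 43.48°
δ = |180° − 43.48°| = 136.52°
136.52° > 2α = 11.42°  →  invalid

δ = 136.52°, invalid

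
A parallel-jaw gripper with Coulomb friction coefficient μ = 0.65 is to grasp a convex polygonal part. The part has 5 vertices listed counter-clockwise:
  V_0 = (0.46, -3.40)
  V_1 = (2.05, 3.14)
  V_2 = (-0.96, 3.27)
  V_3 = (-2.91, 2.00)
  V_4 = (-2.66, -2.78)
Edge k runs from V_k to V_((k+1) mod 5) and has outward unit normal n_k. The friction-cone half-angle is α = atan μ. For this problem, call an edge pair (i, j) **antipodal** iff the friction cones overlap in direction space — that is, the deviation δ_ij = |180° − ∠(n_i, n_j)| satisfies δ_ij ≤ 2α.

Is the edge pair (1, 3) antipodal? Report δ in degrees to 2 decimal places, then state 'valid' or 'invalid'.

α = atan 0.65 = 33.02°;  2α = 66.05°
edge 1: e_1 = (-3.01, +0.13);  n_1 = (+0.0431, +0.9991)
edge 3: e_3 = (+0.25, -4.78);  n_3 = (-0.9986, -0.0522)
∠(n_1, n_3) = 95.47°
δ = |180° − 95.47°| = 84.53°
84.53° > 2α = 66.05°  →  invalid

δ = 84.53°, invalid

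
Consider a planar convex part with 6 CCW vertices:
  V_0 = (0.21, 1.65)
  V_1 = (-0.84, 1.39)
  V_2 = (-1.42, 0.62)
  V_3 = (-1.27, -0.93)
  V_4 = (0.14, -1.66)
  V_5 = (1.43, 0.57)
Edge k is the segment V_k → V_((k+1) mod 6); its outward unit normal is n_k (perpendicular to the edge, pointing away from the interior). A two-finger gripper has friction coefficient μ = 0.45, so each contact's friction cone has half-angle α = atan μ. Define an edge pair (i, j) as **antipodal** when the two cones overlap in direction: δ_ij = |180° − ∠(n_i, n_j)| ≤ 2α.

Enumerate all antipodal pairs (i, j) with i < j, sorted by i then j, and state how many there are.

count = 6; pairs: (0,3), (0,4), (1,4), (2,4), (2,5), (3,5)

α = atan 0.45 = 24.23°;  2α = 48.46°
n_0 = (-0.2404, +0.9707)
n_1 = (-0.7988, +0.6017)
n_2 = (-0.9954, -0.0963)
n_3 = (-0.4598, -0.8880)
n_4 = (+0.8656, -0.5007)
n_5 = (+0.6628, +0.7488)
  (0,1): δ = 140.90°  ·
  (0,2): δ = 98.38°  ·
  (0,3): δ = 41.28°  ✓
  (0,4): δ = 46.04°  ✓
  (0,5): δ = 124.58°  ·
  (1,2): δ = 137.48°  ·
  (1,3): δ = 80.38°  ·
  (1,4): δ = 6.94°  ✓
  (1,5): δ = 85.47°  ·
  (2,3): δ = 122.90°  ·
  (2,4): δ = 35.58°  ✓
  (2,5): δ = 42.96°  ✓
  (3,4): δ = 92.68°  ·
  (3,5): δ = 14.14°  ✓
  (4,5): δ = 101.47°  ·
antipodal pairs: 6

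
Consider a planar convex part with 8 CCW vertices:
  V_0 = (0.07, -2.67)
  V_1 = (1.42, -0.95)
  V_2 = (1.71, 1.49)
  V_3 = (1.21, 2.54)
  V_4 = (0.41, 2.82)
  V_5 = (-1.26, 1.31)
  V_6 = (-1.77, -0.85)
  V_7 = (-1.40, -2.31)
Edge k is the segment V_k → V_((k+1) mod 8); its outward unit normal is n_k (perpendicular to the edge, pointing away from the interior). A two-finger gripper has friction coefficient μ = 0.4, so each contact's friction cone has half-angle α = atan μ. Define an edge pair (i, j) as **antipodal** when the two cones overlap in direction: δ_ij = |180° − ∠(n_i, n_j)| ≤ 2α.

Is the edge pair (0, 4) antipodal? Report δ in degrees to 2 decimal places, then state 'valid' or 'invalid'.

δ = 9.75°, valid

α = atan 0.4 = 21.80°;  2α = 43.60°
edge 0: e_0 = (+1.35, +1.72);  n_0 = (+0.7866, -0.6174)
edge 4: e_4 = (-1.67, -1.51);  n_4 = (-0.6707, +0.7417)
∠(n_0, n_4) = 170.25°
δ = |180° − 170.25°| = 9.75°
9.75° ≤ 2α = 43.60°  →  valid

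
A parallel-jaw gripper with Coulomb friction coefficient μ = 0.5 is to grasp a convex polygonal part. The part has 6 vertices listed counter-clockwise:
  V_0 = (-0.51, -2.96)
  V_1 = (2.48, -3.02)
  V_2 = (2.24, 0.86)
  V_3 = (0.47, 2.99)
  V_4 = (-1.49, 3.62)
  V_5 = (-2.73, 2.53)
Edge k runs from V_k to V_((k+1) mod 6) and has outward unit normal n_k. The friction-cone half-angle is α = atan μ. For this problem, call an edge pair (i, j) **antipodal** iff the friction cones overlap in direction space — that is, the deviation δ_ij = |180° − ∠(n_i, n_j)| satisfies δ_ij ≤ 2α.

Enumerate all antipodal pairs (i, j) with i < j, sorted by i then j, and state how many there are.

α = atan 0.5 = 26.57°;  2α = 53.13°
n_0 = (-0.0201, -0.9998)
n_1 = (+0.9981, +0.0617)
n_2 = (+0.7691, +0.6391)
n_3 = (+0.3060, +0.9520)
n_4 = (-0.6602, +0.7511)
n_5 = (-0.9271, -0.3749)
  (0,1): δ = 85.31°  ·
  (0,2): δ = 49.12°  ✓
  (0,3): δ = 16.67°  ✓
  (0,4): δ = 42.47°  ✓
  (0,5): δ = 113.17°  ·
  (1,2): δ = 143.81°  ·
  (1,3): δ = 111.36°  ·
  (1,4): δ = 52.22°  ✓
  (1,5): δ = 18.48°  ✓
  (2,3): δ = 147.54°  ·
  (2,4): δ = 88.41°  ·
  (2,5): δ = 17.71°  ✓
  (3,4): δ = 120.86°  ·
  (3,5): δ = 50.16°  ✓
  (4,5): δ = 109.30°  ·
antipodal pairs: 7

count = 7; pairs: (0,2), (0,3), (0,4), (1,4), (1,5), (2,5), (3,5)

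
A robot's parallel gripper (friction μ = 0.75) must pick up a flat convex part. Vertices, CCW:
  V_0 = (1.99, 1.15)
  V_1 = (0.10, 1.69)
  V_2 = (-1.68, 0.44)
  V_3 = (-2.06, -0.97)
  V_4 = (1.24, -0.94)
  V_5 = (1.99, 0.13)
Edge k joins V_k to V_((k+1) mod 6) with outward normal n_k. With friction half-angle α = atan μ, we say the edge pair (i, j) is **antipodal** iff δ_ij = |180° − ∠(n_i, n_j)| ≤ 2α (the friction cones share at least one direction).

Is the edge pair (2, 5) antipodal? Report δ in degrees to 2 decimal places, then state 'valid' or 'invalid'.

α = atan 0.75 = 36.87°;  2α = 73.74°
edge 2: e_2 = (-0.38, -1.41);  n_2 = (-0.9655, +0.2602)
edge 5: e_5 = (+0.00, +1.02);  n_5 = (+1.0000, -0.0000)
∠(n_2, n_5) = 164.92°
δ = |180° − 164.92°| = 15.08°
15.08° ≤ 2α = 73.74°  →  valid

δ = 15.08°, valid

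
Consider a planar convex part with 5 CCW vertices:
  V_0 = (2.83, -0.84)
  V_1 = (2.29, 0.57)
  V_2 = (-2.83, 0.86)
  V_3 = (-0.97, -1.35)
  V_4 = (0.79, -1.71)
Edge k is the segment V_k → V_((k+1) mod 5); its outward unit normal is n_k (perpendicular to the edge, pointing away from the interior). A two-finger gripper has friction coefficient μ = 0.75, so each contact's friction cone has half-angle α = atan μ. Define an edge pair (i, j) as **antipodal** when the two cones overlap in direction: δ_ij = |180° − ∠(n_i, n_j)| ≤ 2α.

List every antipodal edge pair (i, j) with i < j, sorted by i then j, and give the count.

α = atan 0.75 = 36.87°;  2α = 73.74°
n_0 = (+0.9339, +0.3576)
n_1 = (+0.0565, +0.9984)
n_2 = (-0.7651, -0.6439)
n_3 = (-0.2004, -0.9797)
n_4 = (+0.3923, -0.9198)
  (0,1): δ = 114.20°  ·
  (0,2): δ = 19.13°  ✓
  (0,3): δ = 57.48°  ✓
  (0,4): δ = 92.14°  ·
  (1,2): δ = 46.67°  ✓
  (1,3): δ = 8.32°  ✓
  (1,4): δ = 26.34°  ✓
  (2,3): δ = 141.65°  ·
  (2,4): δ = 106.99°  ·
  (3,4): δ = 145.34°  ·
antipodal pairs: 5

count = 5; pairs: (0,2), (0,3), (1,2), (1,3), (1,4)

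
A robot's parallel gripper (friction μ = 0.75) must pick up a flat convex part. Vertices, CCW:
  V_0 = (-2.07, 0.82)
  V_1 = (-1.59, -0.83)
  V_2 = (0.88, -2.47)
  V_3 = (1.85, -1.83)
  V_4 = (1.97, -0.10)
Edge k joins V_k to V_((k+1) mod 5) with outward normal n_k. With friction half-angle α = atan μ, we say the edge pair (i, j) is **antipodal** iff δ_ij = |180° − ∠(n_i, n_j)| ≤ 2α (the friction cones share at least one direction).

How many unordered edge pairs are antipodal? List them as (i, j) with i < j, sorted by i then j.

α = atan 0.75 = 36.87°;  2α = 73.74°
n_0 = (-0.9602, -0.2793)
n_1 = (-0.5531, -0.8331)
n_2 = (+0.5507, -0.8347)
n_3 = (+0.9976, -0.0692)
n_4 = (+0.2220, +0.9750)
  (0,1): δ = 139.80°  ·
  (0,2): δ = 72.80°  ✓
  (0,3): δ = 20.19°  ✓
  (0,4): δ = 60.95°  ✓
  (1,2): δ = 113.00°  ·
  (1,3): δ = 60.39°  ✓
  (1,4): δ = 20.75°  ✓
  (2,3): δ = 127.38°  ·
  (2,4): δ = 46.25°  ✓
  (3,4): δ = 98.86°  ·
antipodal pairs: 6

count = 6; pairs: (0,2), (0,3), (0,4), (1,3), (1,4), (2,4)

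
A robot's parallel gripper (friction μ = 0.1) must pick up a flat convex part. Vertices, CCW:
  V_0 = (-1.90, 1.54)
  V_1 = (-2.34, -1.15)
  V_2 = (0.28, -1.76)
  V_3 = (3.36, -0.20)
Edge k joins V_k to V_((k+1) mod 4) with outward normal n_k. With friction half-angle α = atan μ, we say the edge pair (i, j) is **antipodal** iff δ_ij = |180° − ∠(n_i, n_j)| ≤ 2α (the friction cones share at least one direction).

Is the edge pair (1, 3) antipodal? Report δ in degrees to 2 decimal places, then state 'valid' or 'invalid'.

δ = 5.20°, valid

α = atan 0.1 = 5.71°;  2α = 11.42°
edge 1: e_1 = (+2.62, -0.61);  n_1 = (-0.2268, -0.9740)
edge 3: e_3 = (-5.26, +1.74);  n_3 = (+0.3141, +0.9494)
∠(n_1, n_3) = 174.80°
δ = |180° − 174.80°| = 5.20°
5.20° ≤ 2α = 11.42°  →  valid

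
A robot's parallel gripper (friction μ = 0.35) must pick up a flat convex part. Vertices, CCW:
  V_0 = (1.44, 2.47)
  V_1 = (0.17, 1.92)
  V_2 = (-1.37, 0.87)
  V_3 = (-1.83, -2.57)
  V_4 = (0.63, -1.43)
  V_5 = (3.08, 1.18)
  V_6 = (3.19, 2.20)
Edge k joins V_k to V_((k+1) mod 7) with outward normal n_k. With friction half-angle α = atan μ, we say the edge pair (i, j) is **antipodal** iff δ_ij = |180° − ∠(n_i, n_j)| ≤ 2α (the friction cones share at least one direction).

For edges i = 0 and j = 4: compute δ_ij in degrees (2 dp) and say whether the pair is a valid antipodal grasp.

α = atan 0.35 = 19.29°;  2α = 38.58°
edge 0: e_0 = (-1.27, -0.55);  n_0 = (-0.3974, +0.9176)
edge 4: e_4 = (+2.45, +2.61);  n_4 = (+0.7291, -0.6844)
∠(n_0, n_4) = 156.60°
δ = |180° − 156.60°| = 23.40°
23.40° ≤ 2α = 38.58°  →  valid

δ = 23.40°, valid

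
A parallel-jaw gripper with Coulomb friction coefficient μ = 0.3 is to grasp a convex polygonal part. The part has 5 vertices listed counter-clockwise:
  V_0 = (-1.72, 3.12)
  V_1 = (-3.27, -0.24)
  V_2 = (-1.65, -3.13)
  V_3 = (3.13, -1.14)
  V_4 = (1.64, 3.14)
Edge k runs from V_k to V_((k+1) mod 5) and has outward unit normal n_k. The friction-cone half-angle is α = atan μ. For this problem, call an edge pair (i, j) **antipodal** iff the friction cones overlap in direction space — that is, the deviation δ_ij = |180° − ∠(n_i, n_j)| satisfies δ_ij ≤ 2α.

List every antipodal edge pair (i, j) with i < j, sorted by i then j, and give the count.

count = 2; pairs: (1,3), (2,4)

α = atan 0.3 = 16.70°;  2α = 33.40°
n_0 = (-0.9080, +0.4189)
n_1 = (-0.8723, -0.4890)
n_2 = (+0.3843, -0.9232)
n_3 = (+0.9444, +0.3288)
n_4 = (-0.0060, +1.0000)
  (0,1): δ = 125.96°  ·
  (0,2): δ = 42.63°  ·
  (0,3): δ = 43.96°  ·
  (0,4): δ = 115.11°  ·
  (1,2): δ = 96.67°  ·
  (1,3): δ = 10.08°  ✓
  (1,4): δ = 61.07°  ·
  (2,3): δ = 93.41°  ·
  (2,4): δ = 22.26°  ✓
  (3,4): δ = 108.85°  ·
antipodal pairs: 2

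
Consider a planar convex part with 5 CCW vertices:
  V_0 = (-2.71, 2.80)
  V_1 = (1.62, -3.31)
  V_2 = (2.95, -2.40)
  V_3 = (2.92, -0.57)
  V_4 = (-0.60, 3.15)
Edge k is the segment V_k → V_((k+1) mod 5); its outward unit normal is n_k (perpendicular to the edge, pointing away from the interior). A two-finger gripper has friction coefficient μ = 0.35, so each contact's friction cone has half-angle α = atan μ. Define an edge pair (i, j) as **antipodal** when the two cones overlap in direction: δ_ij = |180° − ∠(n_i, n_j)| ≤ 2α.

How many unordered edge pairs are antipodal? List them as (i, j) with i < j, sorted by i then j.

count = 3; pairs: (0,2), (0,3), (1,4)

α = atan 0.35 = 19.29°;  2α = 38.58°
n_0 = (-0.8159, -0.5782)
n_1 = (+0.5647, -0.8253)
n_2 = (+0.9999, +0.0164)
n_3 = (+0.7264, +0.6873)
n_4 = (-0.1636, +0.9865)
  (0,1): δ = 90.94°  ·
  (0,2): δ = 34.39°  ✓
  (0,3): δ = 8.09°  ✓
  (0,4): δ = 64.09°  ·
  (1,2): δ = 123.44°  ·
  (1,3): δ = 80.96°  ·
  (1,4): δ = 24.96°  ✓
  (2,3): δ = 137.52°  ·
  (2,4): δ = 81.52°  ·
  (3,4): δ = 124.00°  ·
antipodal pairs: 3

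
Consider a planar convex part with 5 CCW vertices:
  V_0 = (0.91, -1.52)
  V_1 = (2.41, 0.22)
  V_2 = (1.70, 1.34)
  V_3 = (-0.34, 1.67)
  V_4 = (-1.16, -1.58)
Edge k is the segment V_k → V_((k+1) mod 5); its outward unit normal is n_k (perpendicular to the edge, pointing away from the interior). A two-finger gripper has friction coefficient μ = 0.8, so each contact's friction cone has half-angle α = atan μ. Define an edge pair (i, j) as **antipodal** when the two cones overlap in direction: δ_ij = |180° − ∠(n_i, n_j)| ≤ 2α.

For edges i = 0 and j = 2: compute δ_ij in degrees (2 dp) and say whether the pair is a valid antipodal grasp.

δ = 58.43°, valid

α = atan 0.8 = 38.66°;  2α = 77.32°
edge 0: e_0 = (+1.50, +1.74);  n_0 = (+0.7574, -0.6529)
edge 2: e_2 = (-2.04, +0.33);  n_2 = (+0.1597, +0.9872)
∠(n_0, n_2) = 121.57°
δ = |180° − 121.57°| = 58.43°
58.43° ≤ 2α = 77.32°  →  valid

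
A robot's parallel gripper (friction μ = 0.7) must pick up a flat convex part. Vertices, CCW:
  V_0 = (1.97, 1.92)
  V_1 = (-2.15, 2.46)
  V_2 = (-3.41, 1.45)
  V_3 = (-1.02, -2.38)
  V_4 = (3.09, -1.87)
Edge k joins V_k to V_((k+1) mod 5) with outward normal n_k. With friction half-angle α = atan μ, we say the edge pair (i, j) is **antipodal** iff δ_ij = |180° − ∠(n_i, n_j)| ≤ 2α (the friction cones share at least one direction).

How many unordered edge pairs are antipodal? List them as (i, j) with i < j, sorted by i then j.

count = 5; pairs: (0,2), (0,3), (1,3), (1,4), (2,4)

α = atan 0.7 = 34.99°;  2α = 69.98°
n_0 = (+0.1300, +0.9915)
n_1 = (-0.6254, +0.7803)
n_2 = (-0.8484, -0.5294)
n_3 = (+0.1231, -0.9924)
n_4 = (+0.9590, +0.2834)
  (0,1): δ = 133.82°  ·
  (0,2): δ = 50.57°  ✓
  (0,3): δ = 14.54°  ✓
  (0,4): δ = 113.93°  ·
  (1,2): δ = 96.75°  ·
  (1,3): δ = 31.64°  ✓
  (1,4): δ = 67.75°  ✓
  (2,3): δ = 114.89°  ·
  (2,4): δ = 15.50°  ✓
  (3,4): δ = 80.61°  ·
antipodal pairs: 5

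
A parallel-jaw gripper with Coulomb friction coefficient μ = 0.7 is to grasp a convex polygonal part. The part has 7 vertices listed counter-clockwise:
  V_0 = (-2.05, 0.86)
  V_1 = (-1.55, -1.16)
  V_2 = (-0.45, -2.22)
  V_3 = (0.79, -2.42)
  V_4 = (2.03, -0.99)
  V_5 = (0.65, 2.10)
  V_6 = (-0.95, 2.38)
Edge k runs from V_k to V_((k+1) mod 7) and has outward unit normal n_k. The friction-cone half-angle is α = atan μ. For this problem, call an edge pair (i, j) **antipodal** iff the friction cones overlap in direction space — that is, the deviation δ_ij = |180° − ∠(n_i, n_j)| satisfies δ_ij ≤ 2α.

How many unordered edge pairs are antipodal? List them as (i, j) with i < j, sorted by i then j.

α = atan 0.7 = 34.99°;  2α = 69.98°
n_0 = (-0.9707, -0.2403)
n_1 = (-0.6939, -0.7201)
n_2 = (-0.1592, -0.9872)
n_3 = (+0.7555, -0.6551)
n_4 = (+0.9131, +0.4078)
n_5 = (+0.1724, +0.9850)
n_6 = (-0.8101, +0.5863)
  (0,1): δ = 147.84°  ·
  (0,2): δ = 113.07°  ·
  (0,3): δ = 54.83°  ✓
  (0,4): δ = 10.16°  ✓
  (0,5): δ = 66.17°  ✓
  (0,6): δ = 130.20°  ·
  (1,2): δ = 145.22°  ·
  (1,3): δ = 86.99°  ·
  (1,4): δ = 22.00°  ✓
  (1,5): δ = 34.01°  ✓
  (1,6): δ = 98.05°  ·
  (2,3): δ = 121.77°  ·
  (2,4): δ = 56.77°  ✓
  (2,5): δ = 0.76°  ✓
  (2,6): δ = 63.27°  ✓
  (3,4): δ = 115.00°  ·
  (3,5): δ = 59.00°  ✓
  (3,6): δ = 5.04°  ✓
  (4,5): δ = 123.99°  ·
  (4,6): δ = 59.96°  ✓
  (5,6): δ = 115.97°  ·
antipodal pairs: 11

count = 11; pairs: (0,3), (0,4), (0,5), (1,4), (1,5), (2,4), (2,5), (2,6), (3,5), (3,6), (4,6)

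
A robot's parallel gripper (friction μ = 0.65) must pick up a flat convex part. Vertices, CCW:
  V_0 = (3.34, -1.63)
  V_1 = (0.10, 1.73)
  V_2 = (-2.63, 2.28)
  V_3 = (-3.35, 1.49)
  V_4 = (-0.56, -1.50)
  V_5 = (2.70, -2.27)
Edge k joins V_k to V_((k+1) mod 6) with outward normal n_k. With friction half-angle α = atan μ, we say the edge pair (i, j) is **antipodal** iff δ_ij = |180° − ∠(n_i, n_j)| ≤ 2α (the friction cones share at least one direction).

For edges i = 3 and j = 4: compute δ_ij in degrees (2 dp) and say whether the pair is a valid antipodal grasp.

α = atan 0.65 = 33.02°;  2α = 66.05°
edge 3: e_3 = (+2.79, -2.99);  n_3 = (-0.7311, -0.6822)
edge 4: e_4 = (+3.26, -0.77);  n_4 = (-0.2299, -0.9732)
∠(n_3, n_4) = 33.69°
δ = |180° − 33.69°| = 146.31°
146.31° > 2α = 66.05°  →  invalid

δ = 146.31°, invalid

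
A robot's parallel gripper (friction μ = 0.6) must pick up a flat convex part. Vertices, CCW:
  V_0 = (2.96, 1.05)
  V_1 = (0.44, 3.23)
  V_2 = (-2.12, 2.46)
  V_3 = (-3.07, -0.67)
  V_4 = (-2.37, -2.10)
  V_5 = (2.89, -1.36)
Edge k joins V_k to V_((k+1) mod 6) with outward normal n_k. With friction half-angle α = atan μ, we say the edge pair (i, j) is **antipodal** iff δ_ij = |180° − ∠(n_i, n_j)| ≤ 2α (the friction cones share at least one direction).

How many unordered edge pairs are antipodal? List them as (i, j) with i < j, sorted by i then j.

α = atan 0.6 = 30.96°;  2α = 61.93°
n_0 = (+0.6542, +0.7563)
n_1 = (-0.2880, +0.9576)
n_2 = (-0.9569, +0.2904)
n_3 = (-0.8982, -0.4397)
n_4 = (+0.1393, -0.9902)
n_5 = (+0.9996, -0.0290)
  (0,1): δ = 122.40°  ·
  (0,2): δ = 66.02°  ·
  (0,3): δ = 23.06°  ✓
  (0,4): δ = 48.87°  ✓
  (0,5): δ = 129.20°  ·
  (1,2): δ = 123.62°  ·
  (1,3): δ = 80.66°  ·
  (1,4): δ = 8.73°  ✓
  (1,5): δ = 71.60°  ·
  (2,3): δ = 137.03°  ·
  (2,4): δ = 65.11°  ·
  (2,5): δ = 15.22°  ✓
  (3,4): δ = 108.07°  ·
  (3,5): δ = 27.75°  ✓
  (4,5): δ = 99.67°  ·
antipodal pairs: 5

count = 5; pairs: (0,3), (0,4), (1,4), (2,5), (3,5)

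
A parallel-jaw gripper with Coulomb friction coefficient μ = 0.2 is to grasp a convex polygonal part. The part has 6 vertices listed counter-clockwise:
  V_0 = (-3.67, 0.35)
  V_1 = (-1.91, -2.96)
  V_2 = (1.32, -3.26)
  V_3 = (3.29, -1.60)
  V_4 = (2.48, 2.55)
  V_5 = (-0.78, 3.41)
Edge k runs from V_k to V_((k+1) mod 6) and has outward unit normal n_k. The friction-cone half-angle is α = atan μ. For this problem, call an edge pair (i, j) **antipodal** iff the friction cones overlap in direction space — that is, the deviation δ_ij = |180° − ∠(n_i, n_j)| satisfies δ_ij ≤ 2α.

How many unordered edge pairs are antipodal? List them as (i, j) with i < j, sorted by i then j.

α = atan 0.2 = 11.31°;  2α = 22.62°
n_0 = (-0.8829, -0.4695)
n_1 = (-0.0925, -0.9957)
n_2 = (+0.6444, -0.7647)
n_3 = (+0.9815, +0.1916)
n_4 = (+0.2551, +0.9669)
n_5 = (-0.7270, +0.6866)
  (0,1): δ = 123.31°  ·
  (0,2): δ = 77.88°  ·
  (0,3): δ = 16.96°  ✓
  (0,4): δ = 47.22°  ·
  (0,5): δ = 108.64°  ·
  (1,2): δ = 134.57°  ·
  (1,3): δ = 73.65°  ·
  (1,4): δ = 9.47°  ✓
  (1,5): δ = 51.94°  ·
  (2,3): δ = 119.07°  ·
  (2,4): δ = 54.90°  ·
  (2,5): δ = 6.52°  ✓
  (3,4): δ = 115.82°  ·
  (3,5): δ = 54.41°  ·
  (4,5): δ = 118.59°  ·
antipodal pairs: 3

count = 3; pairs: (0,3), (1,4), (2,5)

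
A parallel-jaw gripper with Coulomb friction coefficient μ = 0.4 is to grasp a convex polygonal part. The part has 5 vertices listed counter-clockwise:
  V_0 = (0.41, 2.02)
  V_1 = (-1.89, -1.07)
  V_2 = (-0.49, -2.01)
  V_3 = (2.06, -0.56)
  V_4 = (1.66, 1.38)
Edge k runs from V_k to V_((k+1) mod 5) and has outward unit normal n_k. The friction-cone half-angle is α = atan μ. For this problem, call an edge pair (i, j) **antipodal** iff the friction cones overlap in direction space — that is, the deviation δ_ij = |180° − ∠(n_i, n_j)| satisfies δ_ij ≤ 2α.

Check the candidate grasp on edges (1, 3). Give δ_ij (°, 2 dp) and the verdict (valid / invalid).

α = atan 0.4 = 21.80°;  2α = 43.60°
edge 1: e_1 = (+1.40, -0.94);  n_1 = (-0.5574, -0.8302)
edge 3: e_3 = (-0.40, +1.94);  n_3 = (+0.9794, +0.2019)
∠(n_1, n_3) = 135.53°
δ = |180° − 135.53°| = 44.47°
44.47° > 2α = 43.60°  →  invalid

δ = 44.47°, invalid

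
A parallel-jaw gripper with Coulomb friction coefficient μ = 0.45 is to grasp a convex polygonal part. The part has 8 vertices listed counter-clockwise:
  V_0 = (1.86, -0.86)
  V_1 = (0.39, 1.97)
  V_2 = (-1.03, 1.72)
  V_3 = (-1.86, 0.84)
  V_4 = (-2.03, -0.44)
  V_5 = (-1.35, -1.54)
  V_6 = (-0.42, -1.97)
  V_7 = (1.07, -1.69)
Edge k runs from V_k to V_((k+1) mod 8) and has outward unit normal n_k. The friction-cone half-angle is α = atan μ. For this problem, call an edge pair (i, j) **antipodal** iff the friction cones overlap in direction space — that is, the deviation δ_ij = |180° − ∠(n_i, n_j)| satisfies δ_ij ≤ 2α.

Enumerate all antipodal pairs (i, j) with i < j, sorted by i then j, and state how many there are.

count = 9; pairs: (0,3), (0,4), (0,5), (1,5), (1,6), (1,7), (2,6), (2,7), (3,7)

α = atan 0.45 = 24.23°;  2α = 48.46°
n_0 = (+0.8874, +0.4610)
n_1 = (-0.1734, +0.9849)
n_2 = (-0.7275, +0.6861)
n_3 = (-0.9913, +0.1317)
n_4 = (-0.8506, -0.5258)
n_5 = (-0.4197, -0.9077)
n_6 = (+0.1847, -0.9828)
n_7 = (+0.7243, -0.6894)
  (0,1): δ = 107.46°  ·
  (0,2): δ = 70.77°  ·
  (0,3): δ = 35.01°  ✓
  (0,4): δ = 4.27°  ✓
  (0,5): δ = 37.74°  ✓
  (0,6): δ = 73.19°  ·
  (0,7): δ = 108.97°  ·
  (1,2): δ = 143.31°  ·
  (1,3): δ = 107.55°  ·
  (1,4): δ = 68.26°  ·
  (1,5): δ = 34.80°  ✓
  (1,6): δ = 0.66°  ✓
  (1,7): δ = 36.43°  ✓
  (2,3): δ = 144.24°  ·
  (2,4): δ = 104.95°  ·
  (2,5): δ = 71.49°  ·
  (2,6): δ = 36.03°  ✓
  (2,7): δ = 0.26°  ✓
  (3,4): δ = 140.71°  ·
  (3,5): δ = 107.25°  ·
  (3,6): δ = 71.79°  ·
  (3,7): δ = 36.02°  ✓
  (4,5): δ = 146.54°  ·
  (4,6): δ = 111.08°  ·
  (4,7): δ = 75.31°  ·
  (5,6): δ = 144.54°  ·
  (5,7): δ = 108.77°  ·
  (6,7): δ = 144.23°  ·
antipodal pairs: 9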